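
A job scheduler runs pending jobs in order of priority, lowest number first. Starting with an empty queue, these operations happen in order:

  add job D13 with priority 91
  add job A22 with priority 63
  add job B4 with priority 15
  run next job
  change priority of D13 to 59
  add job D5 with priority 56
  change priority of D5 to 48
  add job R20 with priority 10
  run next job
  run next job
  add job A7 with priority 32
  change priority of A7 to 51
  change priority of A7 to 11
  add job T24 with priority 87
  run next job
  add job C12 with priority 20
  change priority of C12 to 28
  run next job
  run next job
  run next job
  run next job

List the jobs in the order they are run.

[B4, R20, D5, A7, C12, D13, A22, T24]

add D13 (priority 91) → {D13:91}
add A22 (priority 63) → {A22:63, D13:91}
add B4 (priority 15) → {B4:15, A22:63, D13:91}
run next job → B4; now {A22:63, D13:91}
update D13 to priority 59 → {D13:59, A22:63}
add D5 (priority 56) → {D5:56, D13:59, A22:63}
update D5 to priority 48 → {D5:48, D13:59, A22:63}
add R20 (priority 10) → {R20:10, D5:48, D13:59, A22:63}
run next job → R20; now {D5:48, D13:59, A22:63}
run next job → D5; now {D13:59, A22:63}
add A7 (priority 32) → {A7:32, D13:59, A22:63}
update A7 to priority 51 → {A7:51, D13:59, A22:63}
update A7 to priority 11 → {A7:11, D13:59, A22:63}
add T24 (priority 87) → {A7:11, D13:59, A22:63, T24:87}
run next job → A7; now {D13:59, A22:63, T24:87}
add C12 (priority 20) → {C12:20, D13:59, A22:63, T24:87}
update C12 to priority 28 → {C12:28, D13:59, A22:63, T24:87}
run next job → C12; now {D13:59, A22:63, T24:87}
run next job → D13; now {A22:63, T24:87}
run next job → A22; now {T24:87}
run next job → T24; now {}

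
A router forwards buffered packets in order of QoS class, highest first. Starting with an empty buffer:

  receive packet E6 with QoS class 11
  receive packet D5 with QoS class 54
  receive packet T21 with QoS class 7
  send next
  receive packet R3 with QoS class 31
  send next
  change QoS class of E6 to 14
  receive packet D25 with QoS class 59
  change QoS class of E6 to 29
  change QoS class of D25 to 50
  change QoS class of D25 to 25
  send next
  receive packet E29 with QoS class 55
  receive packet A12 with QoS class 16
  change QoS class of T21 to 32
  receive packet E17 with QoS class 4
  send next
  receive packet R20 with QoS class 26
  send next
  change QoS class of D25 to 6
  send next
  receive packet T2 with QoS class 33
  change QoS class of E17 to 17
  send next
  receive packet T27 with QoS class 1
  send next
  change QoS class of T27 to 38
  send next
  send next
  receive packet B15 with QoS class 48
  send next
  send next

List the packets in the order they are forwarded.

D5, R3, E6, E29, T21, R20, T2, E17, T27, A12, B15, D25

add E6 (QoS class 11) → {E6:11}
add D5 (QoS class 54) → {D5:54, E6:11}
add T21 (QoS class 7) → {D5:54, E6:11, T21:7}
send next → D5; now {E6:11, T21:7}
add R3 (QoS class 31) → {R3:31, E6:11, T21:7}
send next → R3; now {E6:11, T21:7}
update E6 to QoS class 14 → {E6:14, T21:7}
add D25 (QoS class 59) → {D25:59, E6:14, T21:7}
update E6 to QoS class 29 → {D25:59, E6:29, T21:7}
update D25 to QoS class 50 → {D25:50, E6:29, T21:7}
update D25 to QoS class 25 → {E6:29, D25:25, T21:7}
send next → E6; now {D25:25, T21:7}
add E29 (QoS class 55) → {E29:55, D25:25, T21:7}
add A12 (QoS class 16) → {E29:55, D25:25, A12:16, T21:7}
update T21 to QoS class 32 → {E29:55, T21:32, D25:25, A12:16}
add E17 (QoS class 4) → {E29:55, T21:32, D25:25, A12:16, E17:4}
send next → E29; now {T21:32, D25:25, A12:16, E17:4}
add R20 (QoS class 26) → {T21:32, R20:26, D25:25, A12:16, E17:4}
send next → T21; now {R20:26, D25:25, A12:16, E17:4}
update D25 to QoS class 6 → {R20:26, A12:16, D25:6, E17:4}
send next → R20; now {A12:16, D25:6, E17:4}
add T2 (QoS class 33) → {T2:33, A12:16, D25:6, E17:4}
update E17 to QoS class 17 → {T2:33, E17:17, A12:16, D25:6}
send next → T2; now {E17:17, A12:16, D25:6}
add T27 (QoS class 1) → {E17:17, A12:16, D25:6, T27:1}
send next → E17; now {A12:16, D25:6, T27:1}
update T27 to QoS class 38 → {T27:38, A12:16, D25:6}
send next → T27; now {A12:16, D25:6}
send next → A12; now {D25:6}
add B15 (QoS class 48) → {B15:48, D25:6}
send next → B15; now {D25:6}
send next → D25; now {}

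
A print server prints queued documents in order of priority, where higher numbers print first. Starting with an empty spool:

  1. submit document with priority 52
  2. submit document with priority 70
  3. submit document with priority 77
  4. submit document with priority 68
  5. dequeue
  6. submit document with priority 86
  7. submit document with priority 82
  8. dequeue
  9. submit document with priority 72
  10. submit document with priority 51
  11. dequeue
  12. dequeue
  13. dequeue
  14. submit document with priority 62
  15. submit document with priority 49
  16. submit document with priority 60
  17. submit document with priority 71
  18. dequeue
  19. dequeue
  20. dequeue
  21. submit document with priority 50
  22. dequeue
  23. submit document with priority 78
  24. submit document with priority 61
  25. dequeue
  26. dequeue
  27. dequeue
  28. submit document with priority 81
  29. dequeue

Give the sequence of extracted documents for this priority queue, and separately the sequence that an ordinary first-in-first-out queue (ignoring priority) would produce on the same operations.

insert 52 → {52}
insert 70 → {70, 52}
insert 77 → {77, 70, 52}
insert 68 → {77, 70, 68, 52}
dequeue → 77; now {70, 68, 52}
insert 86 → {86, 70, 68, 52}
insert 82 → {86, 82, 70, 68, 52}
dequeue → 86; now {82, 70, 68, 52}
insert 72 → {82, 72, 70, 68, 52}
insert 51 → {82, 72, 70, 68, 52, 51}
dequeue → 82; now {72, 70, 68, 52, 51}
dequeue → 72; now {70, 68, 52, 51}
dequeue → 70; now {68, 52, 51}
insert 62 → {68, 62, 52, 51}
insert 49 → {68, 62, 52, 51, 49}
insert 60 → {68, 62, 60, 52, 51, 49}
insert 71 → {71, 68, 62, 60, 52, 51, 49}
dequeue → 71; now {68, 62, 60, 52, 51, 49}
dequeue → 68; now {62, 60, 52, 51, 49}
dequeue → 62; now {60, 52, 51, 49}
insert 50 → {60, 52, 51, 50, 49}
dequeue → 60; now {52, 51, 50, 49}
insert 78 → {78, 52, 51, 50, 49}
insert 61 → {78, 61, 52, 51, 50, 49}
dequeue → 78; now {61, 52, 51, 50, 49}
dequeue → 61; now {52, 51, 50, 49}
dequeue → 52; now {51, 50, 49}
insert 81 → {81, 51, 50, 49}
dequeue → 81; now {51, 50, 49}

priority queue: 77 → 86 → 82 → 72 → 70 → 71 → 68 → 62 → 60 → 78 → 61 → 52 → 81; FIFO queue: 52 → 70 → 77 → 68 → 86 → 82 → 72 → 51 → 62 → 49 → 60 → 71 → 50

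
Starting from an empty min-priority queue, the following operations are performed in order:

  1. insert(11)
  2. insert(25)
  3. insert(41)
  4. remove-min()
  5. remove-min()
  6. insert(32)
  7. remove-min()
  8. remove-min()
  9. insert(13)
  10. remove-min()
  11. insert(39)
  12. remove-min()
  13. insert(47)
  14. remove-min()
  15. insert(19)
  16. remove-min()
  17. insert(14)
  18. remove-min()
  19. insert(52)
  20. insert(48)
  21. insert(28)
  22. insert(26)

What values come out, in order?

insert 11 → {11}
insert 25 → {11, 25}
insert 41 → {11, 25, 41}
remove-min → 11; now {25, 41}
remove-min → 25; now {41}
insert 32 → {32, 41}
remove-min → 32; now {41}
remove-min → 41; now {}
insert 13 → {13}
remove-min → 13; now {}
insert 39 → {39}
remove-min → 39; now {}
insert 47 → {47}
remove-min → 47; now {}
insert 19 → {19}
remove-min → 19; now {}
insert 14 → {14}
remove-min → 14; now {}
insert 52 → {52}
insert 48 → {48, 52}
insert 28 → {28, 48, 52}
insert 26 → {26, 28, 48, 52}

11 → 25 → 32 → 41 → 13 → 39 → 47 → 19 → 14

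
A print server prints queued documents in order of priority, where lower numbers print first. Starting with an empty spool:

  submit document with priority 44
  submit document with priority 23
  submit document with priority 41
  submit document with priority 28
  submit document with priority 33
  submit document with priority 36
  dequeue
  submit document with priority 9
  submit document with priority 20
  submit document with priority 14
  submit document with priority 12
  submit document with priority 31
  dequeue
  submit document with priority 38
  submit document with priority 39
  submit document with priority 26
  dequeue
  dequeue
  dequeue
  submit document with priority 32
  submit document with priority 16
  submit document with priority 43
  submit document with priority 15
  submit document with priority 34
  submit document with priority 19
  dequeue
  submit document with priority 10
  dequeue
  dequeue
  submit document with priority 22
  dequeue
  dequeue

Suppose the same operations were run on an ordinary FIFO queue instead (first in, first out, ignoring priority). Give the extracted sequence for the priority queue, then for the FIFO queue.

insert 44 → {44}
insert 23 → {23, 44}
insert 41 → {23, 41, 44}
insert 28 → {23, 28, 41, 44}
insert 33 → {23, 28, 33, 41, 44}
insert 36 → {23, 28, 33, 36, 41, 44}
dequeue → 23; now {28, 33, 36, 41, 44}
insert 9 → {9, 28, 33, 36, 41, 44}
insert 20 → {9, 20, 28, 33, 36, 41, 44}
insert 14 → {9, 14, 20, 28, 33, 36, 41, 44}
insert 12 → {9, 12, 14, 20, 28, 33, 36, 41, 44}
insert 31 → {9, 12, 14, 20, 28, 31, 33, 36, 41, 44}
dequeue → 9; now {12, 14, 20, 28, 31, 33, 36, 41, 44}
insert 38 → {12, 14, 20, 28, 31, 33, 36, 38, 41, 44}
insert 39 → {12, 14, 20, 28, 31, 33, 36, 38, 39, 41, 44}
insert 26 → {12, 14, 20, 26, 28, 31, 33, 36, 38, 39, 41, 44}
dequeue → 12; now {14, 20, 26, 28, 31, 33, 36, 38, 39, 41, 44}
dequeue → 14; now {20, 26, 28, 31, 33, 36, 38, 39, 41, 44}
dequeue → 20; now {26, 28, 31, 33, 36, 38, 39, 41, 44}
insert 32 → {26, 28, 31, 32, 33, 36, 38, 39, 41, 44}
insert 16 → {16, 26, 28, 31, 32, 33, 36, 38, 39, 41, 44}
insert 43 → {16, 26, 28, 31, 32, 33, 36, 38, 39, 41, 43, 44}
insert 15 → {15, 16, 26, 28, 31, 32, 33, 36, 38, 39, 41, 43, 44}
insert 34 → {15, 16, 26, 28, 31, 32, 33, 34, 36, 38, 39, 41, 43, 44}
insert 19 → {15, 16, 19, 26, 28, 31, 32, 33, 34, 36, 38, 39, 41, 43, 44}
dequeue → 15; now {16, 19, 26, 28, 31, 32, 33, 34, 36, 38, 39, 41, 43, 44}
insert 10 → {10, 16, 19, 26, 28, 31, 32, 33, 34, 36, 38, 39, 41, 43, 44}
dequeue → 10; now {16, 19, 26, 28, 31, 32, 33, 34, 36, 38, 39, 41, 43, 44}
dequeue → 16; now {19, 26, 28, 31, 32, 33, 34, 36, 38, 39, 41, 43, 44}
insert 22 → {19, 22, 26, 28, 31, 32, 33, 34, 36, 38, 39, 41, 43, 44}
dequeue → 19; now {22, 26, 28, 31, 32, 33, 34, 36, 38, 39, 41, 43, 44}
dequeue → 22; now {26, 28, 31, 32, 33, 34, 36, 38, 39, 41, 43, 44}

priority queue: [23, 9, 12, 14, 20, 15, 10, 16, 19, 22]; FIFO queue: 44, 23, 41, 28, 33, 36, 9, 20, 14, 12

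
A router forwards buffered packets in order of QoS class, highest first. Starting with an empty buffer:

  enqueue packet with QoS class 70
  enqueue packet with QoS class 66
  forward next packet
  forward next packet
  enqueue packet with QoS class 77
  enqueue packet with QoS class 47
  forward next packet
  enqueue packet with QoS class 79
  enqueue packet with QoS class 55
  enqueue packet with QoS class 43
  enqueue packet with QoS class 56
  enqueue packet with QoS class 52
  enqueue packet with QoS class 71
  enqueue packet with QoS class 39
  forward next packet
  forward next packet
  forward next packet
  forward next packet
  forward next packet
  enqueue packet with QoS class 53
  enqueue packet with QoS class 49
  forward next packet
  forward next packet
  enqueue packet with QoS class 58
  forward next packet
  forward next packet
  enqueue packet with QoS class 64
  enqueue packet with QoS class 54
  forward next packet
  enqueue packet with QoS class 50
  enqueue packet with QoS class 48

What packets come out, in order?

70 → 66 → 77 → 79 → 71 → 56 → 55 → 52 → 53 → 49 → 58 → 47 → 64

insert 70 → {70}
insert 66 → {70, 66}
forward next packet → 70; now {66}
forward next packet → 66; now {}
insert 77 → {77}
insert 47 → {77, 47}
forward next packet → 77; now {47}
insert 79 → {79, 47}
insert 55 → {79, 55, 47}
insert 43 → {79, 55, 47, 43}
insert 56 → {79, 56, 55, 47, 43}
insert 52 → {79, 56, 55, 52, 47, 43}
insert 71 → {79, 71, 56, 55, 52, 47, 43}
insert 39 → {79, 71, 56, 55, 52, 47, 43, 39}
forward next packet → 79; now {71, 56, 55, 52, 47, 43, 39}
forward next packet → 71; now {56, 55, 52, 47, 43, 39}
forward next packet → 56; now {55, 52, 47, 43, 39}
forward next packet → 55; now {52, 47, 43, 39}
forward next packet → 52; now {47, 43, 39}
insert 53 → {53, 47, 43, 39}
insert 49 → {53, 49, 47, 43, 39}
forward next packet → 53; now {49, 47, 43, 39}
forward next packet → 49; now {47, 43, 39}
insert 58 → {58, 47, 43, 39}
forward next packet → 58; now {47, 43, 39}
forward next packet → 47; now {43, 39}
insert 64 → {64, 43, 39}
insert 54 → {64, 54, 43, 39}
forward next packet → 64; now {54, 43, 39}
insert 50 → {54, 50, 43, 39}
insert 48 → {54, 50, 48, 43, 39}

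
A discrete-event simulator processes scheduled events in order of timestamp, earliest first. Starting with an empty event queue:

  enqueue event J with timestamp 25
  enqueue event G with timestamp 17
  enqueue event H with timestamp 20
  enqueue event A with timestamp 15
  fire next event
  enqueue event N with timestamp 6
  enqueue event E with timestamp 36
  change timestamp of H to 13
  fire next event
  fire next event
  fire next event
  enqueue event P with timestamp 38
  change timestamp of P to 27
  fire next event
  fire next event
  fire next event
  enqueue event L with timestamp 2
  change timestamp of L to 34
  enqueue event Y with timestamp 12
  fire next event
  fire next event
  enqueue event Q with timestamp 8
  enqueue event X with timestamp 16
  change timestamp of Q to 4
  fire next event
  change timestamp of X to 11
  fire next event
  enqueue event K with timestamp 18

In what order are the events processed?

add J (timestamp 25) → {J:25}
add G (timestamp 17) → {G:17, J:25}
add H (timestamp 20) → {G:17, H:20, J:25}
add A (timestamp 15) → {A:15, G:17, H:20, J:25}
fire next event → A; now {G:17, H:20, J:25}
add N (timestamp 6) → {N:6, G:17, H:20, J:25}
add E (timestamp 36) → {N:6, G:17, H:20, J:25, E:36}
update H to timestamp 13 → {N:6, H:13, G:17, J:25, E:36}
fire next event → N; now {H:13, G:17, J:25, E:36}
fire next event → H; now {G:17, J:25, E:36}
fire next event → G; now {J:25, E:36}
add P (timestamp 38) → {J:25, E:36, P:38}
update P to timestamp 27 → {J:25, P:27, E:36}
fire next event → J; now {P:27, E:36}
fire next event → P; now {E:36}
fire next event → E; now {}
add L (timestamp 2) → {L:2}
update L to timestamp 34 → {L:34}
add Y (timestamp 12) → {Y:12, L:34}
fire next event → Y; now {L:34}
fire next event → L; now {}
add Q (timestamp 8) → {Q:8}
add X (timestamp 16) → {Q:8, X:16}
update Q to timestamp 4 → {Q:4, X:16}
fire next event → Q; now {X:16}
update X to timestamp 11 → {X:11}
fire next event → X; now {}
add K (timestamp 18) → {K:18}

A, N, H, G, J, P, E, Y, L, Q, X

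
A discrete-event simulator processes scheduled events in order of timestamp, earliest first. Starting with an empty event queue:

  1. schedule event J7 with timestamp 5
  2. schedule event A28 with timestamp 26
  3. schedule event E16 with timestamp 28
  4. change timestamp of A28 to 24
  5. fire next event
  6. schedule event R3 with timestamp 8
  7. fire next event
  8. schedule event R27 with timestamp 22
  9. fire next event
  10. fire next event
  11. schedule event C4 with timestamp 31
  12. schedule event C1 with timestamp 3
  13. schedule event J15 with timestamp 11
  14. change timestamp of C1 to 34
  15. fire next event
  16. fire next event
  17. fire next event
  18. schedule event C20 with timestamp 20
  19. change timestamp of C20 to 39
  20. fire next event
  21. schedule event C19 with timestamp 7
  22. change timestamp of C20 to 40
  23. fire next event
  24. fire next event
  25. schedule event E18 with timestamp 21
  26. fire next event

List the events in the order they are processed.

add J7 (timestamp 5) → {J7:5}
add A28 (timestamp 26) → {J7:5, A28:26}
add E16 (timestamp 28) → {J7:5, A28:26, E16:28}
update A28 to timestamp 24 → {J7:5, A28:24, E16:28}
fire next event → J7; now {A28:24, E16:28}
add R3 (timestamp 8) → {R3:8, A28:24, E16:28}
fire next event → R3; now {A28:24, E16:28}
add R27 (timestamp 22) → {R27:22, A28:24, E16:28}
fire next event → R27; now {A28:24, E16:28}
fire next event → A28; now {E16:28}
add C4 (timestamp 31) → {E16:28, C4:31}
add C1 (timestamp 3) → {C1:3, E16:28, C4:31}
add J15 (timestamp 11) → {C1:3, J15:11, E16:28, C4:31}
update C1 to timestamp 34 → {J15:11, E16:28, C4:31, C1:34}
fire next event → J15; now {E16:28, C4:31, C1:34}
fire next event → E16; now {C4:31, C1:34}
fire next event → C4; now {C1:34}
add C20 (timestamp 20) → {C20:20, C1:34}
update C20 to timestamp 39 → {C1:34, C20:39}
fire next event → C1; now {C20:39}
add C19 (timestamp 7) → {C19:7, C20:39}
update C20 to timestamp 40 → {C19:7, C20:40}
fire next event → C19; now {C20:40}
fire next event → C20; now {}
add E18 (timestamp 21) → {E18:21}
fire next event → E18; now {}

J7 → R3 → R27 → A28 → J15 → E16 → C4 → C1 → C19 → C20 → E18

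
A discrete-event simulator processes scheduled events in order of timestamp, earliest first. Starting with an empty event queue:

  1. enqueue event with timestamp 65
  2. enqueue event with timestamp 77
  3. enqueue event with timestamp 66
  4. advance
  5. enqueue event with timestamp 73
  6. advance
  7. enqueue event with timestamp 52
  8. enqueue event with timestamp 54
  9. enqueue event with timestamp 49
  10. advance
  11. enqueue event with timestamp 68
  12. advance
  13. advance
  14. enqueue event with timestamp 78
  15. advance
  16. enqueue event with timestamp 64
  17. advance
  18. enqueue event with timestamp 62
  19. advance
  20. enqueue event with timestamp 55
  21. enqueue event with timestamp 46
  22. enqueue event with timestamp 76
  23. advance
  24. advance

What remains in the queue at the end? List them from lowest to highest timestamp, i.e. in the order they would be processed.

73 → 76 → 77 → 78

insert 65 → {65}
insert 77 → {65, 77}
insert 66 → {65, 66, 77}
advance → 65; now {66, 77}
insert 73 → {66, 73, 77}
advance → 66; now {73, 77}
insert 52 → {52, 73, 77}
insert 54 → {52, 54, 73, 77}
insert 49 → {49, 52, 54, 73, 77}
advance → 49; now {52, 54, 73, 77}
insert 68 → {52, 54, 68, 73, 77}
advance → 52; now {54, 68, 73, 77}
advance → 54; now {68, 73, 77}
insert 78 → {68, 73, 77, 78}
advance → 68; now {73, 77, 78}
insert 64 → {64, 73, 77, 78}
advance → 64; now {73, 77, 78}
insert 62 → {62, 73, 77, 78}
advance → 62; now {73, 77, 78}
insert 55 → {55, 73, 77, 78}
insert 46 → {46, 55, 73, 77, 78}
insert 76 → {46, 55, 73, 76, 77, 78}
advance → 46; now {55, 73, 76, 77, 78}
advance → 55; now {73, 76, 77, 78}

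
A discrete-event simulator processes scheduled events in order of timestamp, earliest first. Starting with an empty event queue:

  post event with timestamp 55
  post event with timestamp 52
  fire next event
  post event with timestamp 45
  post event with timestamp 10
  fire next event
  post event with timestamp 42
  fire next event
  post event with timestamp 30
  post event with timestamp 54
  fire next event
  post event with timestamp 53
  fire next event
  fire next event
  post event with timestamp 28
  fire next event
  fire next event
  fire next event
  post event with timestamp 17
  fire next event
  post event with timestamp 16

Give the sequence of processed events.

insert 55 → {55}
insert 52 → {52, 55}
fire next event → 52; now {55}
insert 45 → {45, 55}
insert 10 → {10, 45, 55}
fire next event → 10; now {45, 55}
insert 42 → {42, 45, 55}
fire next event → 42; now {45, 55}
insert 30 → {30, 45, 55}
insert 54 → {30, 45, 54, 55}
fire next event → 30; now {45, 54, 55}
insert 53 → {45, 53, 54, 55}
fire next event → 45; now {53, 54, 55}
fire next event → 53; now {54, 55}
insert 28 → {28, 54, 55}
fire next event → 28; now {54, 55}
fire next event → 54; now {55}
fire next event → 55; now {}
insert 17 → {17}
fire next event → 17; now {}
insert 16 → {16}

52, 10, 42, 30, 45, 53, 28, 54, 55, 17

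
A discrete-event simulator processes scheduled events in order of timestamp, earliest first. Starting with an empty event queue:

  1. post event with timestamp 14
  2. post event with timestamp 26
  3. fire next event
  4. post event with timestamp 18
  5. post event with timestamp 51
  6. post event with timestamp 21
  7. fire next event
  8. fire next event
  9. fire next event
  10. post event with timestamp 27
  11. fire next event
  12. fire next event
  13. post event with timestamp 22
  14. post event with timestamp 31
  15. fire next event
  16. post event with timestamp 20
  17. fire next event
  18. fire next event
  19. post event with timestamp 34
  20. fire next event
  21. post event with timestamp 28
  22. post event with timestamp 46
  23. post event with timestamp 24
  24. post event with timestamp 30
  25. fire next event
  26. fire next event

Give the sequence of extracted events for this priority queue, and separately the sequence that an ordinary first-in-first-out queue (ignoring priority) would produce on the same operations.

priority queue: 14, 18, 21, 26, 27, 51, 22, 20, 31, 34, 24, 28; FIFO queue: 14 → 26 → 18 → 51 → 21 → 27 → 22 → 31 → 20 → 34 → 28 → 46

insert 14 → {14}
insert 26 → {14, 26}
fire next event → 14; now {26}
insert 18 → {18, 26}
insert 51 → {18, 26, 51}
insert 21 → {18, 21, 26, 51}
fire next event → 18; now {21, 26, 51}
fire next event → 21; now {26, 51}
fire next event → 26; now {51}
insert 27 → {27, 51}
fire next event → 27; now {51}
fire next event → 51; now {}
insert 22 → {22}
insert 31 → {22, 31}
fire next event → 22; now {31}
insert 20 → {20, 31}
fire next event → 20; now {31}
fire next event → 31; now {}
insert 34 → {34}
fire next event → 34; now {}
insert 28 → {28}
insert 46 → {28, 46}
insert 24 → {24, 28, 46}
insert 30 → {24, 28, 30, 46}
fire next event → 24; now {28, 30, 46}
fire next event → 28; now {30, 46}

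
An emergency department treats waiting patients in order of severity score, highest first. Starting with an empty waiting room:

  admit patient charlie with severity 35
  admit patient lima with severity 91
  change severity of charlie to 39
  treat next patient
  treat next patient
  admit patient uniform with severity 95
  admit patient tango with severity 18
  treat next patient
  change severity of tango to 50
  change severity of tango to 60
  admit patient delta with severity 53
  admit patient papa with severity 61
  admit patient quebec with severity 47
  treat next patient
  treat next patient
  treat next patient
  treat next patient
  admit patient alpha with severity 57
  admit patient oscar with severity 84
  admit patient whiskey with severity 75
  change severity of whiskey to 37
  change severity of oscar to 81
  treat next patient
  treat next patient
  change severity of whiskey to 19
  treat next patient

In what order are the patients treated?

[lima, charlie, uniform, papa, tango, delta, quebec, oscar, alpha, whiskey]

add charlie (severity 35) → {charlie:35}
add lima (severity 91) → {lima:91, charlie:35}
update charlie to severity 39 → {lima:91, charlie:39}
treat next patient → lima; now {charlie:39}
treat next patient → charlie; now {}
add uniform (severity 95) → {uniform:95}
add tango (severity 18) → {uniform:95, tango:18}
treat next patient → uniform; now {tango:18}
update tango to severity 50 → {tango:50}
update tango to severity 60 → {tango:60}
add delta (severity 53) → {tango:60, delta:53}
add papa (severity 61) → {papa:61, tango:60, delta:53}
add quebec (severity 47) → {papa:61, tango:60, delta:53, quebec:47}
treat next patient → papa; now {tango:60, delta:53, quebec:47}
treat next patient → tango; now {delta:53, quebec:47}
treat next patient → delta; now {quebec:47}
treat next patient → quebec; now {}
add alpha (severity 57) → {alpha:57}
add oscar (severity 84) → {oscar:84, alpha:57}
add whiskey (severity 75) → {oscar:84, whiskey:75, alpha:57}
update whiskey to severity 37 → {oscar:84, alpha:57, whiskey:37}
update oscar to severity 81 → {oscar:81, alpha:57, whiskey:37}
treat next patient → oscar; now {alpha:57, whiskey:37}
treat next patient → alpha; now {whiskey:37}
update whiskey to severity 19 → {whiskey:19}
treat next patient → whiskey; now {}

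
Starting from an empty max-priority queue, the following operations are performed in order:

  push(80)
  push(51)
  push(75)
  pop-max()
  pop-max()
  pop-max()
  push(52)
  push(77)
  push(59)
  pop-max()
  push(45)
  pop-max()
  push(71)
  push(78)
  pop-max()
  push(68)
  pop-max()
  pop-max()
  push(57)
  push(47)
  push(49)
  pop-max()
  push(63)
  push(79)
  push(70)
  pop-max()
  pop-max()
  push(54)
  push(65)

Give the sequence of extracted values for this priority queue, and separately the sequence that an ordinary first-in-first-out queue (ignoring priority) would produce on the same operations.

insert 80 → {80}
insert 51 → {80, 51}
insert 75 → {80, 75, 51}
pop-max → 80; now {75, 51}
pop-max → 75; now {51}
pop-max → 51; now {}
insert 52 → {52}
insert 77 → {77, 52}
insert 59 → {77, 59, 52}
pop-max → 77; now {59, 52}
insert 45 → {59, 52, 45}
pop-max → 59; now {52, 45}
insert 71 → {71, 52, 45}
insert 78 → {78, 71, 52, 45}
pop-max → 78; now {71, 52, 45}
insert 68 → {71, 68, 52, 45}
pop-max → 71; now {68, 52, 45}
pop-max → 68; now {52, 45}
insert 57 → {57, 52, 45}
insert 47 → {57, 52, 47, 45}
insert 49 → {57, 52, 49, 47, 45}
pop-max → 57; now {52, 49, 47, 45}
insert 63 → {63, 52, 49, 47, 45}
insert 79 → {79, 63, 52, 49, 47, 45}
insert 70 → {79, 70, 63, 52, 49, 47, 45}
pop-max → 79; now {70, 63, 52, 49, 47, 45}
pop-max → 70; now {63, 52, 49, 47, 45}
insert 54 → {63, 54, 52, 49, 47, 45}
insert 65 → {65, 63, 54, 52, 49, 47, 45}

priority queue: 80 → 75 → 51 → 77 → 59 → 78 → 71 → 68 → 57 → 79 → 70; FIFO queue: 80, 51, 75, 52, 77, 59, 45, 71, 78, 68, 57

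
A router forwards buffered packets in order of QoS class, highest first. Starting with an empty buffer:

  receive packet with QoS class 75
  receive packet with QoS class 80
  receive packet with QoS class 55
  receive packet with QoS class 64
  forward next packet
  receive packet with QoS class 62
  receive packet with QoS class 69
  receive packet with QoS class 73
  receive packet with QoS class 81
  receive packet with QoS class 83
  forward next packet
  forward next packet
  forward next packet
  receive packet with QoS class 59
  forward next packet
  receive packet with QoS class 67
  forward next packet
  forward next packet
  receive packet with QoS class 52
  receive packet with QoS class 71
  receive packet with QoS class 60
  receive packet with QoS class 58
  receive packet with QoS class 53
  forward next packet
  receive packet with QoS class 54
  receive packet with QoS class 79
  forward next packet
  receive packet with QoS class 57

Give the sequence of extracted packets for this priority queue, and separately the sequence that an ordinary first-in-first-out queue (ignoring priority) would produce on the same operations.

insert 75 → {75}
insert 80 → {80, 75}
insert 55 → {80, 75, 55}
insert 64 → {80, 75, 64, 55}
forward next packet → 80; now {75, 64, 55}
insert 62 → {75, 64, 62, 55}
insert 69 → {75, 69, 64, 62, 55}
insert 73 → {75, 73, 69, 64, 62, 55}
insert 81 → {81, 75, 73, 69, 64, 62, 55}
insert 83 → {83, 81, 75, 73, 69, 64, 62, 55}
forward next packet → 83; now {81, 75, 73, 69, 64, 62, 55}
forward next packet → 81; now {75, 73, 69, 64, 62, 55}
forward next packet → 75; now {73, 69, 64, 62, 55}
insert 59 → {73, 69, 64, 62, 59, 55}
forward next packet → 73; now {69, 64, 62, 59, 55}
insert 67 → {69, 67, 64, 62, 59, 55}
forward next packet → 69; now {67, 64, 62, 59, 55}
forward next packet → 67; now {64, 62, 59, 55}
insert 52 → {64, 62, 59, 55, 52}
insert 71 → {71, 64, 62, 59, 55, 52}
insert 60 → {71, 64, 62, 60, 59, 55, 52}
insert 58 → {71, 64, 62, 60, 59, 58, 55, 52}
insert 53 → {71, 64, 62, 60, 59, 58, 55, 53, 52}
forward next packet → 71; now {64, 62, 60, 59, 58, 55, 53, 52}
insert 54 → {64, 62, 60, 59, 58, 55, 54, 53, 52}
insert 79 → {79, 64, 62, 60, 59, 58, 55, 54, 53, 52}
forward next packet → 79; now {64, 62, 60, 59, 58, 55, 54, 53, 52}
insert 57 → {64, 62, 60, 59, 58, 57, 55, 54, 53, 52}

priority queue: 80 → 83 → 81 → 75 → 73 → 69 → 67 → 71 → 79; FIFO queue: 75, 80, 55, 64, 62, 69, 73, 81, 83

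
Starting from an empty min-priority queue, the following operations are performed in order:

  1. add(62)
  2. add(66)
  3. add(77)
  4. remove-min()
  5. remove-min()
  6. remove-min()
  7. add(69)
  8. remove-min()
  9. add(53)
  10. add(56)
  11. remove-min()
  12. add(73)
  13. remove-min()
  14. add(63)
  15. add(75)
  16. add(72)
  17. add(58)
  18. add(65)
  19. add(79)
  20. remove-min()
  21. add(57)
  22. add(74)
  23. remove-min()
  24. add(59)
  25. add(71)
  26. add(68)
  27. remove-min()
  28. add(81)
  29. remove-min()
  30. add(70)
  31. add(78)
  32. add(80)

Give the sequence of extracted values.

insert 62 → {62}
insert 66 → {62, 66}
insert 77 → {62, 66, 77}
remove-min → 62; now {66, 77}
remove-min → 66; now {77}
remove-min → 77; now {}
insert 69 → {69}
remove-min → 69; now {}
insert 53 → {53}
insert 56 → {53, 56}
remove-min → 53; now {56}
insert 73 → {56, 73}
remove-min → 56; now {73}
insert 63 → {63, 73}
insert 75 → {63, 73, 75}
insert 72 → {63, 72, 73, 75}
insert 58 → {58, 63, 72, 73, 75}
insert 65 → {58, 63, 65, 72, 73, 75}
insert 79 → {58, 63, 65, 72, 73, 75, 79}
remove-min → 58; now {63, 65, 72, 73, 75, 79}
insert 57 → {57, 63, 65, 72, 73, 75, 79}
insert 74 → {57, 63, 65, 72, 73, 74, 75, 79}
remove-min → 57; now {63, 65, 72, 73, 74, 75, 79}
insert 59 → {59, 63, 65, 72, 73, 74, 75, 79}
insert 71 → {59, 63, 65, 71, 72, 73, 74, 75, 79}
insert 68 → {59, 63, 65, 68, 71, 72, 73, 74, 75, 79}
remove-min → 59; now {63, 65, 68, 71, 72, 73, 74, 75, 79}
insert 81 → {63, 65, 68, 71, 72, 73, 74, 75, 79, 81}
remove-min → 63; now {65, 68, 71, 72, 73, 74, 75, 79, 81}
insert 70 → {65, 68, 70, 71, 72, 73, 74, 75, 79, 81}
insert 78 → {65, 68, 70, 71, 72, 73, 74, 75, 78, 79, 81}
insert 80 → {65, 68, 70, 71, 72, 73, 74, 75, 78, 79, 80, 81}

62 → 66 → 77 → 69 → 53 → 56 → 58 → 57 → 59 → 63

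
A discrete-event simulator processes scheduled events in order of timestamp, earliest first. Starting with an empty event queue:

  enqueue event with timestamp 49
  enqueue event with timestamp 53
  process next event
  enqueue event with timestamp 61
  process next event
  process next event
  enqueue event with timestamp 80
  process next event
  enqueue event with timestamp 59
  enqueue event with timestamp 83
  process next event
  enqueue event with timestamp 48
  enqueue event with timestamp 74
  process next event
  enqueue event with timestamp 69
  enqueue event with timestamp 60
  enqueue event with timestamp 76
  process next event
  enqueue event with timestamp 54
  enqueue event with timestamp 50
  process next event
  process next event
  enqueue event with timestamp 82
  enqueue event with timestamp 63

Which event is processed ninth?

54

insert 49 → {49}
insert 53 → {49, 53}
process next event → 49; now {53}
insert 61 → {53, 61}
process next event → 53; now {61}
process next event → 61; now {}
insert 80 → {80}
process next event → 80; now {}
insert 59 → {59}
insert 83 → {59, 83}
process next event → 59; now {83}
insert 48 → {48, 83}
insert 74 → {48, 74, 83}
process next event → 48; now {74, 83}
insert 69 → {69, 74, 83}
insert 60 → {60, 69, 74, 83}
insert 76 → {60, 69, 74, 76, 83}
process next event → 60; now {69, 74, 76, 83}
insert 54 → {54, 69, 74, 76, 83}
insert 50 → {50, 54, 69, 74, 76, 83}
process next event → 50; now {54, 69, 74, 76, 83}
process next event → 54; now {69, 74, 76, 83}
insert 82 → {69, 74, 76, 82, 83}
insert 63 → {63, 69, 74, 76, 82, 83}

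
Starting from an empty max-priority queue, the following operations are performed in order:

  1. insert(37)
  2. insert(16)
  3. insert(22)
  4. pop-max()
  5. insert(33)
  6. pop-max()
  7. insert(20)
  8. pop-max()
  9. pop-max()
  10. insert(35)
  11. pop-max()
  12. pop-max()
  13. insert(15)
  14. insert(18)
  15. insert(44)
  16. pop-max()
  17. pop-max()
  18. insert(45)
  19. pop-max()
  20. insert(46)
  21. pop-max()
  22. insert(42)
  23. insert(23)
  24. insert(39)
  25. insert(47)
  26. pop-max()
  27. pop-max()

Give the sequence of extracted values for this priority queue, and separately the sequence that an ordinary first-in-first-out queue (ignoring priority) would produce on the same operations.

priority queue: [37, 33, 22, 20, 35, 16, 44, 18, 45, 46, 47, 42]; FIFO queue: 37 → 16 → 22 → 33 → 20 → 35 → 15 → 18 → 44 → 45 → 46 → 42

insert 37 → {37}
insert 16 → {37, 16}
insert 22 → {37, 22, 16}
pop-max → 37; now {22, 16}
insert 33 → {33, 22, 16}
pop-max → 33; now {22, 16}
insert 20 → {22, 20, 16}
pop-max → 22; now {20, 16}
pop-max → 20; now {16}
insert 35 → {35, 16}
pop-max → 35; now {16}
pop-max → 16; now {}
insert 15 → {15}
insert 18 → {18, 15}
insert 44 → {44, 18, 15}
pop-max → 44; now {18, 15}
pop-max → 18; now {15}
insert 45 → {45, 15}
pop-max → 45; now {15}
insert 46 → {46, 15}
pop-max → 46; now {15}
insert 42 → {42, 15}
insert 23 → {42, 23, 15}
insert 39 → {42, 39, 23, 15}
insert 47 → {47, 42, 39, 23, 15}
pop-max → 47; now {42, 39, 23, 15}
pop-max → 42; now {39, 23, 15}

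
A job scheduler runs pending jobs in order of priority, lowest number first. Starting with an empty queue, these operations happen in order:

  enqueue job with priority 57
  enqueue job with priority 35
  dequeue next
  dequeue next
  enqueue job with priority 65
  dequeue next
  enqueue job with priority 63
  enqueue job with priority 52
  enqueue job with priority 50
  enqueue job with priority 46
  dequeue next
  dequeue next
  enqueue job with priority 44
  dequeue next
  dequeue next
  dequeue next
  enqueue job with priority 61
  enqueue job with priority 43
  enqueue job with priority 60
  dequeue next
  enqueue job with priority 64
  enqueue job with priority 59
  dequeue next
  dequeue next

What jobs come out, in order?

insert 57 → {57}
insert 35 → {35, 57}
dequeue next → 35; now {57}
dequeue next → 57; now {}
insert 65 → {65}
dequeue next → 65; now {}
insert 63 → {63}
insert 52 → {52, 63}
insert 50 → {50, 52, 63}
insert 46 → {46, 50, 52, 63}
dequeue next → 46; now {50, 52, 63}
dequeue next → 50; now {52, 63}
insert 44 → {44, 52, 63}
dequeue next → 44; now {52, 63}
dequeue next → 52; now {63}
dequeue next → 63; now {}
insert 61 → {61}
insert 43 → {43, 61}
insert 60 → {43, 60, 61}
dequeue next → 43; now {60, 61}
insert 64 → {60, 61, 64}
insert 59 → {59, 60, 61, 64}
dequeue next → 59; now {60, 61, 64}
dequeue next → 60; now {61, 64}

35, 57, 65, 46, 50, 44, 52, 63, 43, 59, 60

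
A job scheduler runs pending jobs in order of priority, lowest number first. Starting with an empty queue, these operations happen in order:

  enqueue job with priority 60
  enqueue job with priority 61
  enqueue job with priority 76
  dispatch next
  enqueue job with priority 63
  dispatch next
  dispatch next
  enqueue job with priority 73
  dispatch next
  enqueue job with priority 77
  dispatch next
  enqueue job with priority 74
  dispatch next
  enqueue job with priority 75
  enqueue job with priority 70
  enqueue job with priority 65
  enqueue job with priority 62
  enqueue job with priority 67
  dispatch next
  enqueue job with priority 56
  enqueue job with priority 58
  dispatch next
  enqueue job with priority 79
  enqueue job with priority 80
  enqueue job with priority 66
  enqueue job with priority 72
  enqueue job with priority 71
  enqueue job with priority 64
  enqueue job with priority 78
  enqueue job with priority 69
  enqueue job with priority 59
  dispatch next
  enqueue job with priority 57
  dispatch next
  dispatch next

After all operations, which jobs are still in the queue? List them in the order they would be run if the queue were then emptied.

64 → 65 → 66 → 67 → 69 → 70 → 71 → 72 → 75 → 77 → 78 → 79 → 80

insert 60 → {60}
insert 61 → {60, 61}
insert 76 → {60, 61, 76}
dispatch next → 60; now {61, 76}
insert 63 → {61, 63, 76}
dispatch next → 61; now {63, 76}
dispatch next → 63; now {76}
insert 73 → {73, 76}
dispatch next → 73; now {76}
insert 77 → {76, 77}
dispatch next → 76; now {77}
insert 74 → {74, 77}
dispatch next → 74; now {77}
insert 75 → {75, 77}
insert 70 → {70, 75, 77}
insert 65 → {65, 70, 75, 77}
insert 62 → {62, 65, 70, 75, 77}
insert 67 → {62, 65, 67, 70, 75, 77}
dispatch next → 62; now {65, 67, 70, 75, 77}
insert 56 → {56, 65, 67, 70, 75, 77}
insert 58 → {56, 58, 65, 67, 70, 75, 77}
dispatch next → 56; now {58, 65, 67, 70, 75, 77}
insert 79 → {58, 65, 67, 70, 75, 77, 79}
insert 80 → {58, 65, 67, 70, 75, 77, 79, 80}
insert 66 → {58, 65, 66, 67, 70, 75, 77, 79, 80}
insert 72 → {58, 65, 66, 67, 70, 72, 75, 77, 79, 80}
insert 71 → {58, 65, 66, 67, 70, 71, 72, 75, 77, 79, 80}
insert 64 → {58, 64, 65, 66, 67, 70, 71, 72, 75, 77, 79, 80}
insert 78 → {58, 64, 65, 66, 67, 70, 71, 72, 75, 77, 78, 79, 80}
insert 69 → {58, 64, 65, 66, 67, 69, 70, 71, 72, 75, 77, 78, 79, 80}
insert 59 → {58, 59, 64, 65, 66, 67, 69, 70, 71, 72, 75, 77, 78, 79, 80}
dispatch next → 58; now {59, 64, 65, 66, 67, 69, 70, 71, 72, 75, 77, 78, 79, 80}
insert 57 → {57, 59, 64, 65, 66, 67, 69, 70, 71, 72, 75, 77, 78, 79, 80}
dispatch next → 57; now {59, 64, 65, 66, 67, 69, 70, 71, 72, 75, 77, 78, 79, 80}
dispatch next → 59; now {64, 65, 66, 67, 69, 70, 71, 72, 75, 77, 78, 79, 80}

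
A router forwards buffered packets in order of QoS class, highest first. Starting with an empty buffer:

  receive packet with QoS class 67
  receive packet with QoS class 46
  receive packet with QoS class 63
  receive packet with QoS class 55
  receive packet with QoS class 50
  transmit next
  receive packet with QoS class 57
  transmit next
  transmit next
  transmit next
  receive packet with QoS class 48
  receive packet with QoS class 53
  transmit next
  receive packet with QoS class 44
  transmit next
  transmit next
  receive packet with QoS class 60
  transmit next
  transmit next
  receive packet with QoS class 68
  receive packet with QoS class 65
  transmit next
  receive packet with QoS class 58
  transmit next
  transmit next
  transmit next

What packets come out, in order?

insert 67 → {67}
insert 46 → {67, 46}
insert 63 → {67, 63, 46}
insert 55 → {67, 63, 55, 46}
insert 50 → {67, 63, 55, 50, 46}
transmit next → 67; now {63, 55, 50, 46}
insert 57 → {63, 57, 55, 50, 46}
transmit next → 63; now {57, 55, 50, 46}
transmit next → 57; now {55, 50, 46}
transmit next → 55; now {50, 46}
insert 48 → {50, 48, 46}
insert 53 → {53, 50, 48, 46}
transmit next → 53; now {50, 48, 46}
insert 44 → {50, 48, 46, 44}
transmit next → 50; now {48, 46, 44}
transmit next → 48; now {46, 44}
insert 60 → {60, 46, 44}
transmit next → 60; now {46, 44}
transmit next → 46; now {44}
insert 68 → {68, 44}
insert 65 → {68, 65, 44}
transmit next → 68; now {65, 44}
insert 58 → {65, 58, 44}
transmit next → 65; now {58, 44}
transmit next → 58; now {44}
transmit next → 44; now {}

[67, 63, 57, 55, 53, 50, 48, 60, 46, 68, 65, 58, 44]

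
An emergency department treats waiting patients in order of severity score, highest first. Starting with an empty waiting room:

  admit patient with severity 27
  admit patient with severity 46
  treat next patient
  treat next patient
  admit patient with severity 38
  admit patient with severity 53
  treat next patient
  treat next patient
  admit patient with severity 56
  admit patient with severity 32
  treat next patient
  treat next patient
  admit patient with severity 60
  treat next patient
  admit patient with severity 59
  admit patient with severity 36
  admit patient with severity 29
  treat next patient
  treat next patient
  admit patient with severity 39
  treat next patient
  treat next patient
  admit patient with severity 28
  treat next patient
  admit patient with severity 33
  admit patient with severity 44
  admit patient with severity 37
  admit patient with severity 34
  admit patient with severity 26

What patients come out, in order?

46, 27, 53, 38, 56, 32, 60, 59, 36, 39, 29, 28

insert 27 → {27}
insert 46 → {46, 27}
treat next patient → 46; now {27}
treat next patient → 27; now {}
insert 38 → {38}
insert 53 → {53, 38}
treat next patient → 53; now {38}
treat next patient → 38; now {}
insert 56 → {56}
insert 32 → {56, 32}
treat next patient → 56; now {32}
treat next patient → 32; now {}
insert 60 → {60}
treat next patient → 60; now {}
insert 59 → {59}
insert 36 → {59, 36}
insert 29 → {59, 36, 29}
treat next patient → 59; now {36, 29}
treat next patient → 36; now {29}
insert 39 → {39, 29}
treat next patient → 39; now {29}
treat next patient → 29; now {}
insert 28 → {28}
treat next patient → 28; now {}
insert 33 → {33}
insert 44 → {44, 33}
insert 37 → {44, 37, 33}
insert 34 → {44, 37, 34, 33}
insert 26 → {44, 37, 34, 33, 26}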